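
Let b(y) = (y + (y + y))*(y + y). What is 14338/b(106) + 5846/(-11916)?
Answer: -9302597/33472044 ≈ -0.27792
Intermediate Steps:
b(y) = 6*y² (b(y) = (y + 2*y)*(2*y) = (3*y)*(2*y) = 6*y²)
14338/b(106) + 5846/(-11916) = 14338/((6*106²)) + 5846/(-11916) = 14338/((6*11236)) + 5846*(-1/11916) = 14338/67416 - 2923/5958 = 14338*(1/67416) - 2923/5958 = 7169/33708 - 2923/5958 = -9302597/33472044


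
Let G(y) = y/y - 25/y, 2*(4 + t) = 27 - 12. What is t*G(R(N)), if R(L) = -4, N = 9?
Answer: 203/8 ≈ 25.375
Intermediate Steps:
t = 7/2 (t = -4 + (27 - 12)/2 = -4 + (1/2)*15 = -4 + 15/2 = 7/2 ≈ 3.5000)
G(y) = 1 - 25/y
t*G(R(N)) = 7*((-25 - 4)/(-4))/2 = 7*(-1/4*(-29))/2 = (7/2)*(29/4) = 203/8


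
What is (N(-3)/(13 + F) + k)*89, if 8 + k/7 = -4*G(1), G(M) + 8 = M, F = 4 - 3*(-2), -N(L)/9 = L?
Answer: 288983/23 ≈ 12564.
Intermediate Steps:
N(L) = -9*L
F = 10 (F = 4 + 6 = 10)
G(M) = -8 + M
k = 140 (k = -56 + 7*(-4*(-8 + 1)) = -56 + 7*(-4*(-7)) = -56 + 7*28 = -56 + 196 = 140)
(N(-3)/(13 + F) + k)*89 = ((-9*(-3))/(13 + 10) + 140)*89 = (27/23 + 140)*89 = (3247/23)*89 = 288983/23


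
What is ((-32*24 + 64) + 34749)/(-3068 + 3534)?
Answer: 34045/466 ≈ 73.058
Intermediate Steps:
((-32*24 + 64) + 34749)/(-3068 + 3534) = ((-768 + 64) + 34749)/466 = (-704 + 34749)*(1/466) = 34045*(1/466) = 34045/466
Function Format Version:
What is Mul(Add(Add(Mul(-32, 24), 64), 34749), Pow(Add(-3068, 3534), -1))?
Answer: Rational(34045, 466) ≈ 73.058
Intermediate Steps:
Mul(Add(Add(Mul(-32, 24), 64), 34749), Pow(Add(-3068, 3534), -1)) = Mul(Add(Add(-768, 64), 34749), Pow(466, -1)) = Mul(Add(-704, 34749), Rational(1, 466)) = Mul(34045, Rational(1, 466)) = Rational(34045, 466)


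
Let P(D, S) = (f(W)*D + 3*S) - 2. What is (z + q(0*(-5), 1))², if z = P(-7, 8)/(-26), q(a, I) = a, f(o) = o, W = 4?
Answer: 9/169 ≈ 0.053254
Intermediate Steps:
P(D, S) = -2 + 3*S + 4*D (P(D, S) = (4*D + 3*S) - 2 = (3*S + 4*D) - 2 = -2 + 3*S + 4*D)
z = 3/13 (z = (-2 + 3*8 + 4*(-7))/(-26) = (-2 + 24 - 28)*(-1/26) = -6*(-1/26) = 3/13 ≈ 0.23077)
(z + q(0*(-5), 1))² = (3/13 + 0*(-5))² = (3/13 + 0)² = (3/13)² = 9/169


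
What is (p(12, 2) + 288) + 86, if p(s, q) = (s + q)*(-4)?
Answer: 318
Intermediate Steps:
p(s, q) = -4*q - 4*s (p(s, q) = (q + s)*(-4) = -4*q - 4*s)
(p(12, 2) + 288) + 86 = ((-4*2 - 4*12) + 288) + 86 = ((-8 - 48) + 288) + 86 = (-56 + 288) + 86 = 232 + 86 = 318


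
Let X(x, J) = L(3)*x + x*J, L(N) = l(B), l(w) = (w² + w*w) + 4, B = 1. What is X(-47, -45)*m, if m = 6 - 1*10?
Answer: -7332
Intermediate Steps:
l(w) = 4 + 2*w² (l(w) = (w² + w²) + 4 = 2*w² + 4 = 4 + 2*w²)
L(N) = 6 (L(N) = 4 + 2*1² = 4 + 2*1 = 4 + 2 = 6)
X(x, J) = 6*x + J*x (X(x, J) = 6*x + x*J = 6*x + J*x)
m = -4 (m = 6 - 10 = -4)
X(-47, -45)*m = -47*(6 - 45)*(-4) = -47*(-39)*(-4) = 1833*(-4) = -7332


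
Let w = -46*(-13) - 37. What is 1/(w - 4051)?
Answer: -1/3490 ≈ -0.00028653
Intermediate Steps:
w = 561 (w = 598 - 37 = 561)
1/(w - 4051) = 1/(561 - 4051) = 1/(-3490) = -1/3490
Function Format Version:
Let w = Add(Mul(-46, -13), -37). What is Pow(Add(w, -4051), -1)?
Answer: Rational(-1, 3490) ≈ -0.00028653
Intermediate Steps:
w = 561 (w = Add(598, -37) = 561)
Pow(Add(w, -4051), -1) = Pow(Add(561, -4051), -1) = Pow(-3490, -1) = Rational(-1, 3490)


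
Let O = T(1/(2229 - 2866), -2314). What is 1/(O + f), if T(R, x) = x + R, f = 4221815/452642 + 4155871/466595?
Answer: -134534714671630/308860454249330651 ≈ -0.00043558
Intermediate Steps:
f = 3850999531107/211200493990 (f = 4221815*(1/452642) + 4155871*(1/466595) = 4221815/452642 + 4155871/466595 = 3850999531107/211200493990 ≈ 18.234)
T(R, x) = R + x
O = -1474019/637 (O = 1/(2229 - 2866) - 2314 = 1/(-637) - 2314 = -1/637 - 2314 = -1474019/637 ≈ -2314.0)
1/(O + f) = 1/(-1474019/637 + 3850999531107/211200493990) = 1/(-308860454249330651/134534714671630) = -134534714671630/308860454249330651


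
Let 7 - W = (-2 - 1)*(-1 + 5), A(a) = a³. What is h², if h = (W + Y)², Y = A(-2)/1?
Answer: 14641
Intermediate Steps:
W = 19 (W = 7 - (-2 - 1)*(-1 + 5) = 7 - (-3)*4 = 7 - 1*(-12) = 7 + 12 = 19)
Y = -8 (Y = (-2)³/1 = -8*1 = -8)
h = 121 (h = (19 - 8)² = 11² = 121)
h² = 121² = 14641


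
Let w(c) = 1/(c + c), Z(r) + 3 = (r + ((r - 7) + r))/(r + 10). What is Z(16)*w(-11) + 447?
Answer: 255721/572 ≈ 447.06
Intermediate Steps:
Z(r) = -3 + (-7 + 3*r)/(10 + r) (Z(r) = -3 + (r + ((r - 7) + r))/(r + 10) = -3 + (r + ((-7 + r) + r))/(10 + r) = -3 + (r + (-7 + 2*r))/(10 + r) = -3 + (-7 + 3*r)/(10 + r))
w(c) = 1/(2*c)
Z(16)*w(-11) + 447 = (-37/(10 + 16))*((½)/(-11)) + 447 = (-37/26)*((½)*(-1/11)) + 447 = -37*1/26*(-1/22) + 447 = -37/26*(-1/22) + 447 = 37/572 + 447 = 255721/572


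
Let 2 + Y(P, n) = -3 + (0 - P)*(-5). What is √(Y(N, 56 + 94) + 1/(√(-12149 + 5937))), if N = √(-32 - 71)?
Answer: √(-48236180 - 3106*I*√1553 + 48236180*I*√103)/3106 ≈ 4.7947 + 5.2904*I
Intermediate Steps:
N = I*√103 (N = √(-103) = I*√103 ≈ 10.149*I)
Y(P, n) = -5 + 5*P (Y(P, n) = -2 + (-3 + (0 - P)*(-5)) = -2 + (-3 - P*(-5)) = -2 + (-3 + 5*P) = -5 + 5*P)
√(Y(N, 56 + 94) + 1/(√(-12149 + 5937))) = √((-5 + 5*(I*√103)) + 1/(√(-12149 + 5937))) = √((-5 + 5*I*√103) + 1/(√(-6212))) = √((-5 + 5*I*√103) + 1/(2*I*√1553)) = √((-5 + 5*I*√103) - I*√1553/3106) = √(-5 + 5*I*√103 - I*√1553/3106)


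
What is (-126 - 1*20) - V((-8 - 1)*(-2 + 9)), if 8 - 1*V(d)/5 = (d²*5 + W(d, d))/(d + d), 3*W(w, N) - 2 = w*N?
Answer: -193919/189 ≈ -1026.0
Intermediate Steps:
W(w, N) = ⅔ + N*w/3 (W(w, N) = ⅔ + (w*N)/3 = ⅔ + (N*w)/3 = ⅔ + N*w/3)
V(d) = 40 - 5*(⅔ + 16*d²/3)/(2*d) (V(d) = 40 - 5*(d²*5 + (⅔ + d*d/3))/(d + d) = 40 - 5*(5*d² + (⅔ + d²/3))/(2*d) = 40 - 5*(⅔ + 16*d²/3)*1/(2*d) = 40 - 5*(⅔ + 16*d²/3)/(2*d))
(-126 - 1*20) - V((-8 - 1)*(-2 + 9)) = (-126 - 1*20) - (40 - 40*(-8 - 1)*(-2 + 9)/3 - 5*1/((-8 - 1)*(-2 + 9))/3) = (-126 - 20) - (40 - (-120)*7 - 5/(3*((-9*7)))) = -146 - (40 - 40/3*(-63) - 5/3/(-63)) = -146 - (40 + 840 - 5/3*(-1/63)) = -146 - (40 + 840 + 5/189) = -146 - 1*166325/189 = -146 - 166325/189 = -193919/189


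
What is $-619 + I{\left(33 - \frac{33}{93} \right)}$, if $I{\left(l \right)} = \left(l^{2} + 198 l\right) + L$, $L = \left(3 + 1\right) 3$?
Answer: $\frac{6652473}{961} \approx 6922.4$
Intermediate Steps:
$L = 12$ ($L = 4 \cdot 3 = 12$)
$I{\left(l \right)} = 12 + l^{2} + 198 l$ ($I{\left(l \right)} = \left(l^{2} + 198 l\right) + 12 = 12 + l^{2} + 198 l$)
$-619 + I{\left(33 - \frac{33}{93} \right)} = -619 + \left(12 + \left(33 - \frac{33}{93}\right)^{2} + 198 \left(33 - \frac{33}{93}\right)\right) = -619 + \left(12 + \left(33 - 33 \cdot \frac{1}{93}\right)^{2} + 198 \left(33 - 33 \cdot \frac{1}{93}\right)\right) = -619 + \left(12 + \left(33 - \frac{11}{31}\right)^{2} + 198 \left(33 - \frac{11}{31}\right)\right) = -619 + \left(12 + \left(\frac{1012}{31}\right)^{2} + 198 \cdot \frac{1012}{31}\right) = -619 + \left(12 + \frac{1024144}{961} + \frac{200376}{31}\right) = -619 + \frac{7247332}{961} = \frac{6652473}{961}$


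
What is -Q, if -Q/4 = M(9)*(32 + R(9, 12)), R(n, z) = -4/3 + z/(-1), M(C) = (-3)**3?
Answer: -2016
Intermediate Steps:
M(C) = -27
R(n, z) = -4/3 - z (R(n, z) = -4*1/3 + z*(-1) = -4/3 - z)
Q = 2016 (Q = -(-108)*(32 + (-4/3 - 1*12)) = -(-108)*(32 + (-4/3 - 12)) = -(-108)*(32 - 40/3) = -(-108)*56/3 = -4*(-504) = 2016)
-Q = -1*2016 = -2016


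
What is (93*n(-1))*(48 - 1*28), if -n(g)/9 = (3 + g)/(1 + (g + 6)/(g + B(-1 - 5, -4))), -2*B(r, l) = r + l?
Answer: -14880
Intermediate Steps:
B(r, l) = -l/2 - r/2 (B(r, l) = -(r + l)/2 = -(l + r)/2 = -l/2 - r/2)
n(g) = -9*(3 + g)/(1 + (6 + g)/(5 + g)) (n(g) = -9*(3 + g)/(1 + (g + 6)/(g + (-½*(-4) - (-1 - 5)/2))) = -9*(3 + g)/(1 + (6 + g)/(g + (2 - ½*(-6)))) = -9*(3 + g)/(1 + (6 + g)/(g + (2 + 3))) = -9*(3 + g)/(1 + (6 + g)/(g + 5)) = -9*(3 + g)/(1 + (6 + g)/(5 + g)))
(93*n(-1))*(48 - 1*28) = (93*(9*(-15 - 1*(-1)² - 8*(-1))/(11 + 2*(-1))))*(48 - 1*28) = (93*(9*(-15 - 1*1 + 8)/(11 - 2)))*(48 - 28) = (93*(9*(-15 - 1 + 8)/9))*20 = (93*(9*(⅑)*(-8)))*20 = (93*(-8))*20 = -744*20 = -14880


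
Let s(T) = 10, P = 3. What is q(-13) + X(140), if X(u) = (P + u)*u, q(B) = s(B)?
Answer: 20030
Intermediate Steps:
q(B) = 10
X(u) = u*(3 + u) (X(u) = (3 + u)*u = u*(3 + u))
q(-13) + X(140) = 10 + 140*(3 + 140) = 10 + 140*143 = 10 + 20020 = 20030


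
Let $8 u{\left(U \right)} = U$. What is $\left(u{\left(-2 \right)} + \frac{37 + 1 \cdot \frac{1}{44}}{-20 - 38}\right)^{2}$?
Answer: $\frac{5139289}{6512704} \approx 0.78912$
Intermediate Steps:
$u{\left(U \right)} = \frac{U}{8}$
$\left(u{\left(-2 \right)} + \frac{37 + 1 \cdot \frac{1}{44}}{-20 - 38}\right)^{2} = \left(\frac{1}{8} \left(-2\right) + \frac{37 + 1 \cdot \frac{1}{44}}{-20 - 38}\right)^{2} = \left(- \frac{1}{4} + \frac{37 + 1 \cdot \frac{1}{44}}{-58}\right)^{2} = \left(- \frac{1}{4} + \left(37 + \frac{1}{44}\right) \left(- \frac{1}{58}\right)\right)^{2} = \left(- \frac{1}{4} + \frac{1629}{44} \left(- \frac{1}{58}\right)\right)^{2} = \left(- \frac{1}{4} - \frac{1629}{2552}\right)^{2} = \left(- \frac{2267}{2552}\right)^{2} = \frac{5139289}{6512704}$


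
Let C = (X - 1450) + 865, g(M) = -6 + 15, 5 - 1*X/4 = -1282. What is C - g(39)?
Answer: 4554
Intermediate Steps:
X = 5148 (X = 20 - 4*(-1282) = 20 + 5128 = 5148)
g(M) = 9
C = 4563 (C = (5148 - 1450) + 865 = 3698 + 865 = 4563)
C - g(39) = 4563 - 1*9 = 4563 - 9 = 4554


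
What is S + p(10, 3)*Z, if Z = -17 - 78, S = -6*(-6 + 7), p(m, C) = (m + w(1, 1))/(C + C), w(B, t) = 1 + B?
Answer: -196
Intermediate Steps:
p(m, C) = (2 + m)/(2*C) (p(m, C) = (m + (1 + 1))/(C + C) = (m + 2)/((2*C)) = (2 + m)*(1/(2*C)) = (2 + m)/(2*C))
S = -6 (S = -6*1 = -6)
Z = -95
S + p(10, 3)*Z = -6 + ((½)*(2 + 10)/3)*(-95) = -6 + ((½)*(⅓)*12)*(-95) = -6 + 2*(-95) = -6 - 190 = -196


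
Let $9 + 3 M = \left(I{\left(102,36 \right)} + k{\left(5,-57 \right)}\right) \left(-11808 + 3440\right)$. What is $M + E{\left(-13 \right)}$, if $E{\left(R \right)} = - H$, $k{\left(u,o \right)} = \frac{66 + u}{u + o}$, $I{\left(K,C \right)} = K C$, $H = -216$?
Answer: $- \frac{399298009}{39} \approx -1.0238 \cdot 10^{7}$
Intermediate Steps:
$I{\left(K,C \right)} = C K$
$k{\left(u,o \right)} = \frac{66 + u}{o + u}$
$E{\left(R \right)} = 216$ ($E{\left(R \right)} = \left(-1\right) \left(-216\right) = 216$)
$M = - \frac{399306433}{39}$ ($M = -3 + \frac{\left(36 \cdot 102 + \frac{66 + 5}{-57 + 5}\right) \left(-11808 + 3440\right)}{3} = -3 + \frac{\left(3672 + \frac{1}{-52} \cdot 71\right) \left(-8368\right)}{3} = -3 + \frac{\left(3672 - \frac{71}{52}\right) \left(-8368\right)}{3} = -3 + \frac{\frac{190873}{52} \left(-8368\right)}{3} = -3 + \frac{1}{3} \left(- \frac{399306316}{13}\right) = -3 - \frac{399306316}{39} = - \frac{399306433}{39} \approx -1.0239 \cdot 10^{7}$)
$M + E{\left(-13 \right)} = - \frac{399306433}{39} + 216 = - \frac{399298009}{39}$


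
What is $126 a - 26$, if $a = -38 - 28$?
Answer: $-8342$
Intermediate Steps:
$a = -66$ ($a = -38 - 28 = -66$)
$126 a - 26 = 126 \left(-66\right) - 26 = -8316 - 26 = -8342$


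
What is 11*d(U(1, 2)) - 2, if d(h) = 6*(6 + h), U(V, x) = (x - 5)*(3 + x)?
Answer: -596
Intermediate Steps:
U(V, x) = (-5 + x)*(3 + x)
d(h) = 36 + 6*h
11*d(U(1, 2)) - 2 = 11*(36 + 6*(-15 + 2**2 - 2*2)) - 2 = 11*(36 + 6*(-15 + 4 - 4)) - 2 = 11*(36 + 6*(-15)) - 2 = 11*(36 - 90) - 2 = 11*(-54) - 2 = -594 - 2 = -596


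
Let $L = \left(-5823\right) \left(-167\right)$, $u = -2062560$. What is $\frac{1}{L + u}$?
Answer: $- \frac{1}{1090119} \approx -9.1733 \cdot 10^{-7}$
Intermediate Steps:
$L = 972441$
$\frac{1}{L + u} = \frac{1}{972441 - 2062560} = \frac{1}{-1090119} = - \frac{1}{1090119}$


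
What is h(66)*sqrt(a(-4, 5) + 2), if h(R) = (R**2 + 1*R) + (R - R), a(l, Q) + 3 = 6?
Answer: 4422*sqrt(5) ≈ 9887.9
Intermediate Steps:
a(l, Q) = 3 (a(l, Q) = -3 + 6 = 3)
h(R) = R + R**2 (h(R) = (R**2 + R) + 0 = (R + R**2) + 0 = R + R**2)
h(66)*sqrt(a(-4, 5) + 2) = (66*(1 + 66))*sqrt(3 + 2) = (66*67)*sqrt(5) = 4422*sqrt(5)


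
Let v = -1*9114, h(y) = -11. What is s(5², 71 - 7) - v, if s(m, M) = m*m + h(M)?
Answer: 9728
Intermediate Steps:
s(m, M) = -11 + m² (s(m, M) = m*m - 11 = m² - 11 = -11 + m²)
v = -9114
s(5², 71 - 7) - v = (-11 + (5²)²) - 1*(-9114) = (-11 + 25²) + 9114 = (-11 + 625) + 9114 = 614 + 9114 = 9728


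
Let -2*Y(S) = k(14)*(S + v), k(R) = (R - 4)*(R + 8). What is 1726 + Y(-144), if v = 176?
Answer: -1794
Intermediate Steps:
k(R) = (-4 + R)*(8 + R)
Y(S) = -19360 - 110*S (Y(S) = -(-32 + 14² + 4*14)*(S + 176)/2 = -(-32 + 196 + 56)*(176 + S)/2 = -110*(176 + S) = -(38720 + 220*S)/2 = -19360 - 110*S)
1726 + Y(-144) = 1726 + (-19360 - 110*(-144)) = 1726 + (-19360 + 15840) = 1726 - 3520 = -1794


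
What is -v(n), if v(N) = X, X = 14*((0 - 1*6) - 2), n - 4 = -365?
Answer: 112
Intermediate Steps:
n = -361 (n = 4 - 365 = -361)
X = -112 (X = 14*((0 - 6) - 2) = 14*(-6 - 2) = 14*(-8) = -112)
v(N) = -112
-v(n) = -1*(-112) = 112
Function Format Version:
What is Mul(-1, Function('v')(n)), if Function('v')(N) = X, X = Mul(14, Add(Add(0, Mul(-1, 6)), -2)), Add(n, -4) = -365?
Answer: 112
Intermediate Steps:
n = -361 (n = Add(4, -365) = -361)
X = -112 (X = Mul(14, Add(Add(0, -6), -2)) = Mul(14, Add(-6, -2)) = Mul(14, -8) = -112)
Function('v')(N) = -112
Mul(-1, Function('v')(n)) = Mul(-1, -112) = 112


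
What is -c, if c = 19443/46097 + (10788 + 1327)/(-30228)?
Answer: -29257849/1393420116 ≈ -0.020997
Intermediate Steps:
c = 29257849/1393420116 (c = 19443*(1/46097) + 12115*(-1/30228) = 19443/46097 - 12115/30228 = 29257849/1393420116 ≈ 0.020997)
-c = -1*29257849/1393420116 = -29257849/1393420116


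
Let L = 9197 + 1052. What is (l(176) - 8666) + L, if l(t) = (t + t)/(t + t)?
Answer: 1584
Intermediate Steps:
l(t) = 1 (l(t) = (2*t)/((2*t)) = (2*t)*(1/(2*t)) = 1)
L = 10249
(l(176) - 8666) + L = (1 - 8666) + 10249 = -8665 + 10249 = 1584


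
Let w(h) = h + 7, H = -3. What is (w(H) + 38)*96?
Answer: 4032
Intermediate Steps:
w(h) = 7 + h
(w(H) + 38)*96 = ((7 - 3) + 38)*96 = (4 + 38)*96 = 42*96 = 4032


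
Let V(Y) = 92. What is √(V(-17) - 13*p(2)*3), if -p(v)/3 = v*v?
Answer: 4*√35 ≈ 23.664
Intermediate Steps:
p(v) = -3*v² (p(v) = -3*v*v = -3*v²)
√(V(-17) - 13*p(2)*3) = √(92 - (-39)*2²*3) = √(92 - (-39)*4*3) = √(92 - 13*(-12)*3) = √(92 + 156*3) = √(92 + 468) = √560 = 4*√35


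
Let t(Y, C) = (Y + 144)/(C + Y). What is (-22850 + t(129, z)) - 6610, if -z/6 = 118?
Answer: -5685871/193 ≈ -29460.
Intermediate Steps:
z = -708 (z = -6*118 = -708)
t(Y, C) = (144 + Y)/(C + Y)
(-22850 + t(129, z)) - 6610 = (-22850 + (144 + 129)/(-708 + 129)) - 6610 = (-22850 + 273/(-579)) - 6610 = (-22850 - 1/579*273) - 6610 = (-22850 - 91/193) - 6610 = -4410141/193 - 6610 = -5685871/193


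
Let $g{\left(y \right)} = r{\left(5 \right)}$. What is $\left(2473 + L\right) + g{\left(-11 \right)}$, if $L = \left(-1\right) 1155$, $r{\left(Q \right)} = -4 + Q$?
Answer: $1319$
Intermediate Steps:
$L = -1155$
$g{\left(y \right)} = 1$ ($g{\left(y \right)} = -4 + 5 = 1$)
$\left(2473 + L\right) + g{\left(-11 \right)} = \left(2473 - 1155\right) + 1 = 1318 + 1 = 1319$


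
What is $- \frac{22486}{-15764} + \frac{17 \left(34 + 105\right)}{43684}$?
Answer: $\frac{254882189}{172158644} \approx 1.4805$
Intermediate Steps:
$- \frac{22486}{-15764} + \frac{17 \left(34 + 105\right)}{43684} = \left(-22486\right) \left(- \frac{1}{15764}\right) + 17 \cdot 139 \cdot \frac{1}{43684} = \frac{11243}{7882} + 2363 \cdot \frac{1}{43684} = \frac{11243}{7882} + \frac{2363}{43684} = \frac{254882189}{172158644}$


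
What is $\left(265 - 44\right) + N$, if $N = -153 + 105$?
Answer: $173$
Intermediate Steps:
$N = -48$
$\left(265 - 44\right) + N = \left(265 - 44\right) - 48 = 221 - 48 = 173$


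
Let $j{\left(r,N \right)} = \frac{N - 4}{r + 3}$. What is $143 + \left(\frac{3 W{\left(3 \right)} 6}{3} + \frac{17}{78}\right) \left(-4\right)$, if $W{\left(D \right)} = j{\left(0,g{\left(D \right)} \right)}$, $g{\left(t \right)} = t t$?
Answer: $\frac{3983}{39} \approx 102.13$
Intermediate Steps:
$g{\left(t \right)} = t^{2}$
$j{\left(r,N \right)} = \frac{-4 + N}{3 + r}$
$W{\left(D \right)} = - \frac{4}{3} + \frac{D^{2}}{3}$ ($W{\left(D \right)} = \frac{-4 + D^{2}}{3 + 0} = \frac{-4 + D^{2}}{3} = - \frac{4}{3} + \frac{D^{2}}{3}$)
$143 + \left(\frac{3 W{\left(3 \right)} 6}{3} + \frac{17}{78}\right) \left(-4\right) = 143 + \left(\frac{3 \left(- \frac{4}{3} + \frac{3^{2}}{3}\right) 6}{3} + \frac{17}{78}\right) \left(-4\right) = 143 + \left(3 \left(- \frac{4}{3} + \frac{1}{3} \cdot 9\right) 6 \cdot \frac{1}{3} + 17 \cdot \frac{1}{78}\right) \left(-4\right) = 143 + \left(3 \left(- \frac{4}{3} + 3\right) 6 \cdot \frac{1}{3} + \frac{17}{78}\right) \left(-4\right) = 143 + \left(3 \cdot \frac{5}{3} \cdot 6 \cdot \frac{1}{3} + \frac{17}{78}\right) \left(-4\right) = 143 + \left(5 \cdot 6 \cdot \frac{1}{3} + \frac{17}{78}\right) \left(-4\right) = 143 + \left(30 \cdot \frac{1}{3} + \frac{17}{78}\right) \left(-4\right) = 143 + \left(10 + \frac{17}{78}\right) \left(-4\right) = 143 + \frac{797}{78} \left(-4\right) = 143 - \frac{1594}{39} = \frac{3983}{39}$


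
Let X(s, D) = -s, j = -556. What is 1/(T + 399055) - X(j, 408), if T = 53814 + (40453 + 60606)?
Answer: -307983967/553928 ≈ -556.00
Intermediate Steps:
T = 154873 (T = 53814 + 101059 = 154873)
1/(T + 399055) - X(j, 408) = 1/(154873 + 399055) - (-1)*(-556) = 1/553928 - 1*556 = 1/553928 - 556 = -307983967/553928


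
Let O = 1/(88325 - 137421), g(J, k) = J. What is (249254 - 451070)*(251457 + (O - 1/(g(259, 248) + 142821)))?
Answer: -5570117951966365446/109760245 ≈ -5.0748e+10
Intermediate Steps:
O = -1/49096 (O = 1/(-49096) = -1/49096 ≈ -2.0368e-5)
(249254 - 451070)*(251457 + (O - 1/(g(259, 248) + 142821))) = (249254 - 451070)*(251457 + (-1/49096 - 1/(259 + 142821))) = -201816*(251457 + (-1/49096 - 1/143080)) = -201816*(251457 - 12011/439040980) = -201816*110399927695849/439040980 = -5570117951966365446/109760245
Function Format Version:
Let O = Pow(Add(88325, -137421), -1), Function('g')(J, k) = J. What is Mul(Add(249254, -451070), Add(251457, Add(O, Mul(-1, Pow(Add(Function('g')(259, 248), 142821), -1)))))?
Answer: Rational(-5570117951966365446, 109760245) ≈ -5.0748e+10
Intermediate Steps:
O = Rational(-1, 49096) (O = Pow(-49096, -1) = Rational(-1, 49096) ≈ -2.0368e-5)
Mul(Add(249254, -451070), Add(251457, Add(O, Mul(-1, Pow(Add(Function('g')(259, 248), 142821), -1))))) = Mul(Add(249254, -451070), Add(251457, Add(Rational(-1, 49096), Mul(-1, Pow(Add(259, 142821), -1))))) = Mul(-201816, Add(251457, Add(Rational(-1, 49096), Mul(-1, Pow(143080, -1))))) = Mul(-201816, Add(251457, Add(Rational(-1, 49096), Mul(-1, Rational(1, 143080))))) = Mul(-201816, Add(251457, Add(Rational(-1, 49096), Rational(-1, 143080)))) = Mul(-201816, Add(251457, Rational(-12011, 439040980))) = Mul(-201816, Rational(110399927695849, 439040980)) = Rational(-5570117951966365446, 109760245)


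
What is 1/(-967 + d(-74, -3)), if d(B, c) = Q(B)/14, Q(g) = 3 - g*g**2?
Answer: 14/391689 ≈ 3.5743e-5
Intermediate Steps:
Q(g) = 3 - g**3
d(B, c) = 3/14 - B**3/14 (d(B, c) = (3 - B**3)/14 = (3 - B**3)*(1/14) = 3/14 - B**3/14)
1/(-967 + d(-74, -3)) = 1/(-967 + (3/14 - 1/14*(-74)**3)) = 1/(-967 + (3/14 - 1/14*(-405224))) = 1/(-967 + (3/14 + 202612/7)) = 1/(-967 + 405227/14) = 1/(391689/14) = 14/391689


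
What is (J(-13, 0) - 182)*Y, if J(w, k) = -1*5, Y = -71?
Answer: 13277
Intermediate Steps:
J(w, k) = -5
(J(-13, 0) - 182)*Y = (-5 - 182)*(-71) = -187*(-71) = 13277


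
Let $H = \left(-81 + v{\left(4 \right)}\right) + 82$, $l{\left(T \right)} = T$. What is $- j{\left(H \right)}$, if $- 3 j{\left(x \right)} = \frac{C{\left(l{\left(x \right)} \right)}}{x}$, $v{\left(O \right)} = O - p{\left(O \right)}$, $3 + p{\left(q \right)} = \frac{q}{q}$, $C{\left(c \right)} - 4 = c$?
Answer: $\frac{11}{21} \approx 0.52381$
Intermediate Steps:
$C{\left(c \right)} = 4 + c$
$p{\left(q \right)} = -2$ ($p{\left(q \right)} = -3 + \frac{q}{q} = -3 + 1 = -2$)
$v{\left(O \right)} = 2 + O$ ($v{\left(O \right)} = O - -2 = O + 2 = 2 + O$)
$H = 7$ ($H = \left(-81 + \left(2 + 4\right)\right) + 82 = \left(-81 + 6\right) + 82 = -75 + 82 = 7$)
$j{\left(x \right)} = - \frac{4 + x}{3 x}$ ($j{\left(x \right)} = - \frac{\left(4 + x\right) \frac{1}{x}}{3} = - \frac{\frac{1}{x} \left(4 + x\right)}{3} = - \frac{4 + x}{3 x}$)
$- j{\left(H \right)} = - \frac{-4 - 7}{3 \cdot 7} = - \frac{-11}{3 \cdot 7} = \left(-1\right) \left(- \frac{11}{21}\right) = \frac{11}{21}$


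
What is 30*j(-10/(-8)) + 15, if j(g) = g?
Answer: 105/2 ≈ 52.500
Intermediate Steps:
30*j(-10/(-8)) + 15 = 30*(-10/(-8)) + 15 = 30*(-10*(-⅛)) + 15 = 30*(5/4) + 15 = 75/2 + 15 = 105/2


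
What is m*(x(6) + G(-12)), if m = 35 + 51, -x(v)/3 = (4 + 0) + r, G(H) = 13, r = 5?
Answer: -1204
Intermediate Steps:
x(v) = -27 (x(v) = -3*((4 + 0) + 5) = -3*(4 + 5) = -3*9 = -27)
m = 86
m*(x(6) + G(-12)) = 86*(-27 + 13) = 86*(-14) = -1204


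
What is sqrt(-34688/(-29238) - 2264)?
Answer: 2*I*sqrt(120899393142)/14619 ≈ 47.569*I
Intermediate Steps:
sqrt(-34688/(-29238) - 2264) = sqrt(-34688*(-1/29238) - 2264) = sqrt(17344/14619 - 2264) = sqrt(-33080072/14619) = 2*I*sqrt(120899393142)/14619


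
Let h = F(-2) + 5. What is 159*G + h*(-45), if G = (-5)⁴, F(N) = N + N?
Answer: 99330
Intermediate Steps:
F(N) = 2*N
G = 625
h = 1 (h = 2*(-2) + 5 = -4 + 5 = 1)
159*G + h*(-45) = 159*625 + 1*(-45) = 99375 - 45 = 99330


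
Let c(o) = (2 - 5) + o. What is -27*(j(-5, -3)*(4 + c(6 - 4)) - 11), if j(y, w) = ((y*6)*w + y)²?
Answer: -584928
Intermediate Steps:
c(o) = -3 + o
j(y, w) = (y + 6*w*y)² (j(y, w) = ((6*y)*w + y)² = (6*w*y + y)² = (y + 6*w*y)²)
-27*(j(-5, -3)*(4 + c(6 - 4)) - 11) = -27*(((-5)²*(1 + 6*(-3))²)*(4 + (-3 + (6 - 4))) - 11) = -27*((25*(1 - 18)²)*(4 + (-3 + 2)) - 11) = -27*((25*(-17)²)*(4 - 1) - 11) = -27*((25*289)*3 - 11) = -27*(7225*3 - 11) = -27*(21675 - 11) = -27*21664 = -584928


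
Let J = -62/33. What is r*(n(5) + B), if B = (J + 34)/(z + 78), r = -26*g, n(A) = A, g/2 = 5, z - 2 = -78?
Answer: -180700/33 ≈ -5475.8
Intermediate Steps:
z = -76 (z = 2 - 78 = -76)
g = 10 (g = 2*5 = 10)
J = -62/33 (J = -62*1/33 = -62/33 ≈ -1.8788)
r = -260 (r = -26*10 = -260)
B = 530/33 (B = (-62/33 + 34)/(-76 + 78) = (1060/33)/2 = (1060/33)*(½) = 530/33 ≈ 16.061)
r*(n(5) + B) = -260*(5 + 530/33) = -260*695/33 = -180700/33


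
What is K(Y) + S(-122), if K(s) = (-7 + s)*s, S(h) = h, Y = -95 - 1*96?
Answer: 37696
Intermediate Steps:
Y = -191 (Y = -95 - 96 = -191)
K(s) = s*(-7 + s)
K(Y) + S(-122) = -191*(-7 - 191) - 122 = -191*(-198) - 122 = 37818 - 122 = 37696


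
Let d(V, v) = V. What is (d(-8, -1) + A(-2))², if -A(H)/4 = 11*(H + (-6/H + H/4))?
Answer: 900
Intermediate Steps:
A(H) = -55*H + 264/H (A(H) = -44*(H + (-6/H + H/4)) = -44*(-6/H + 5*H/4) = -4*(-66/H + 55*H/4) = -55*H + 264/H)
(d(-8, -1) + A(-2))² = (-8 + (-55*(-2) + 264/(-2)))² = (-8 + (110 + 264*(-½)))² = (-8 + (110 - 132))² = (-8 - 22)² = (-30)² = 900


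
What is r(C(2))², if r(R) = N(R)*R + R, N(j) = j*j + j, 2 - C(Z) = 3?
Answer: 1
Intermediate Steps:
C(Z) = -1 (C(Z) = 2 - 1*3 = 2 - 3 = -1)
N(j) = j + j² (N(j) = j² + j = j + j²)
r(R) = R + R²*(1 + R) (r(R) = (R*(1 + R))*R + R = R²*(1 + R) + R = R + R²*(1 + R))
r(C(2))² = (-(1 - (1 - 1)))² = (-(1 - 1*0))² = (-(1 + 0))² = (-1*1)² = (-1)² = 1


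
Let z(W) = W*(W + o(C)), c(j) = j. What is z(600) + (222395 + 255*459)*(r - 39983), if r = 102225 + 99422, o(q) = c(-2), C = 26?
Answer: 54875586960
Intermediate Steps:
o(q) = -2
r = 201647
z(W) = W*(-2 + W) (z(W) = W*(W - 2) = W*(-2 + W))
z(600) + (222395 + 255*459)*(r - 39983) = 600*(-2 + 600) + (222395 + 255*459)*(201647 - 39983) = 600*598 + (222395 + 117045)*161664 = 358800 + 339440*161664 = 358800 + 54875228160 = 54875586960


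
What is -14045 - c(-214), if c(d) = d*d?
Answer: -59841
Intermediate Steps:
c(d) = d**2
-14045 - c(-214) = -14045 - 1*(-214)**2 = -14045 - 1*45796 = -14045 - 45796 = -59841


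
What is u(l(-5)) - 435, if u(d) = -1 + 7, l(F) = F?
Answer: -429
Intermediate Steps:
u(d) = 6
u(l(-5)) - 435 = 6 - 435 = -429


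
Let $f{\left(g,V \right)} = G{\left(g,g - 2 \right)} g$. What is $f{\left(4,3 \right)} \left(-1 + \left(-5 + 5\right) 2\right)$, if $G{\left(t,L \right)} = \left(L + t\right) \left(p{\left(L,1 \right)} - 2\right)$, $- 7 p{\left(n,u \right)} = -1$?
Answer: $\frac{312}{7} \approx 44.571$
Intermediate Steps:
$p{\left(n,u \right)} = \frac{1}{7}$ ($p{\left(n,u \right)} = \left(- \frac{1}{7}\right) \left(-1\right) = \frac{1}{7}$)
$G{\left(t,L \right)} = - \frac{13 L}{7} - \frac{13 t}{7}$ ($G{\left(t,L \right)} = \left(L + t\right) \left(\frac{1}{7} - 2\right) = \left(L + t\right) \left(- \frac{13}{7}\right) = - \frac{13 L}{7} - \frac{13 t}{7}$)
$f{\left(g,V \right)} = g \left(\frac{26}{7} - \frac{26 g}{7}\right)$ ($f{\left(g,V \right)} = \left(- \frac{13 \left(g - 2\right)}{7} - \frac{13 g}{7}\right) g = \left(- \frac{13 \left(-2 + g\right)}{7} - \frac{13 g}{7}\right) g = \left(\left(\frac{26}{7} - \frac{13 g}{7}\right) - \frac{13 g}{7}\right) g = \left(\frac{26}{7} - \frac{26 g}{7}\right) g = g \left(\frac{26}{7} - \frac{26 g}{7}\right)$)
$f{\left(4,3 \right)} \left(-1 + \left(-5 + 5\right) 2\right) = \frac{26}{7} \cdot 4 \left(1 - 4\right) \left(-1 + \left(-5 + 5\right) 2\right) = \frac{26}{7} \cdot 4 \left(1 - 4\right) \left(-1 + 0 \cdot 2\right) = \frac{26}{7} \cdot 4 \left(-3\right) \left(-1 + 0\right) = \left(- \frac{312}{7}\right) \left(-1\right) = \frac{312}{7}$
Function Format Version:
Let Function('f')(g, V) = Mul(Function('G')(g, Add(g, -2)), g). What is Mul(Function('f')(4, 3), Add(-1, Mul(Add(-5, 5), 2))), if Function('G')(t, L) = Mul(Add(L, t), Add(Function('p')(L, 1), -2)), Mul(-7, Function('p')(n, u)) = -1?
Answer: Rational(312, 7) ≈ 44.571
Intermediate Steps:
Function('p')(n, u) = Rational(1, 7) (Function('p')(n, u) = Mul(Rational(-1, 7), -1) = Rational(1, 7))
Function('G')(t, L) = Add(Mul(Rational(-13, 7), L), Mul(Rational(-13, 7), t)) (Function('G')(t, L) = Mul(Add(L, t), Add(Rational(1, 7), -2)) = Mul(Add(L, t), Rational(-13, 7)) = Add(Mul(Rational(-13, 7), L), Mul(Rational(-13, 7), t)))
Function('f')(g, V) = Mul(g, Add(Rational(26, 7), Mul(Rational(-26, 7), g))) (Function('f')(g, V) = Mul(Add(Mul(Rational(-13, 7), Add(g, -2)), Mul(Rational(-13, 7), g)), g) = Mul(Add(Mul(Rational(-13, 7), Add(-2, g)), Mul(Rational(-13, 7), g)), g) = Mul(Add(Add(Rational(26, 7), Mul(Rational(-13, 7), g)), Mul(Rational(-13, 7), g)), g) = Mul(Add(Rational(26, 7), Mul(Rational(-26, 7), g)), g) = Mul(g, Add(Rational(26, 7), Mul(Rational(-26, 7), g))))
Mul(Function('f')(4, 3), Add(-1, Mul(Add(-5, 5), 2))) = Mul(Mul(Rational(26, 7), 4, Add(1, Mul(-1, 4))), Add(-1, Mul(Add(-5, 5), 2))) = Mul(Mul(Rational(26, 7), 4, Add(1, -4)), Add(-1, Mul(0, 2))) = Mul(Mul(Rational(26, 7), 4, -3), Add(-1, 0)) = Mul(Rational(-312, 7), -1) = Rational(312, 7)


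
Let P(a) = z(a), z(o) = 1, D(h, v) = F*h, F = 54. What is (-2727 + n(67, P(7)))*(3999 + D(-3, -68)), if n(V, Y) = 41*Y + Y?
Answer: -10302345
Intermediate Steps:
D(h, v) = 54*h
P(a) = 1
n(V, Y) = 42*Y
(-2727 + n(67, P(7)))*(3999 + D(-3, -68)) = (-2727 + 42*1)*(3999 + 54*(-3)) = (-2727 + 42)*(3999 - 162) = -2685*3837 = -10302345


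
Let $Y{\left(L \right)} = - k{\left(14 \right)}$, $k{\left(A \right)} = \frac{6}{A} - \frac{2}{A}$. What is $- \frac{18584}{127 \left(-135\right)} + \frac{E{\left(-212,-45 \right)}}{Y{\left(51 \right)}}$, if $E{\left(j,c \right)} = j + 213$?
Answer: $- \frac{82847}{34290} \approx -2.4161$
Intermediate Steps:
$k{\left(A \right)} = \frac{4}{A}$
$E{\left(j,c \right)} = 213 + j$
$Y{\left(L \right)} = - \frac{2}{7}$ ($Y{\left(L \right)} = - \frac{4}{14} = \left(-1\right) \frac{2}{7} = - \frac{2}{7}$)
$- \frac{18584}{127 \left(-135\right)} + \frac{E{\left(-212,-45 \right)}}{Y{\left(51 \right)}} = - \frac{18584}{127 \left(-135\right)} + \frac{213 - 212}{- \frac{2}{7}} = - \frac{18584}{-17145} + 1 \left(- \frac{7}{2}\right) = \left(-18584\right) \left(- \frac{1}{17145}\right) - \frac{7}{2} = \frac{18584}{17145} - \frac{7}{2} = - \frac{82847}{34290}$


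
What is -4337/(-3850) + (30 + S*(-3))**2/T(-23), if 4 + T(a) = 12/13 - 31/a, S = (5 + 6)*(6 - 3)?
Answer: -498034811/180950 ≈ -2752.3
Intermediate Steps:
S = 33 (S = 11*3 = 33)
T(a) = -40/13 - 31/a (T(a) = -4 + (12/13 - 31/a) = -40/13 - 31/a)
-4337/(-3850) + (30 + S*(-3))**2/T(-23) = -4337/(-3850) + (30 + 33*(-3))**2/(-40/13 - 31/(-23)) = -4337*(-1/3850) + (30 - 99)**2/(-40/13 - 31*(-1/23)) = 4337/3850 + (-69)**2/(-40/13 + 31/23) = 4337/3850 + 4761/(-517/299) = 4337/3850 + 4761*(-299/517) = 4337/3850 - 1423539/517 = -498034811/180950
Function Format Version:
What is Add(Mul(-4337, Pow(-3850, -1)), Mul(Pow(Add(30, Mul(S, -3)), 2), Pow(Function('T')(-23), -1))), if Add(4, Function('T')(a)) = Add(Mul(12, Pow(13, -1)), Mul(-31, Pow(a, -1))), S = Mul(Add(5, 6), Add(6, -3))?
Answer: Rational(-498034811, 180950) ≈ -2752.3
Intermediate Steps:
S = 33 (S = Mul(11, 3) = 33)
Function('T')(a) = Add(Rational(-40, 13), Mul(-31, Pow(a, -1))) (Function('T')(a) = Add(-4, Add(Mul(12, Pow(13, -1)), Mul(-31, Pow(a, -1)))) = Add(-4, Add(Mul(12, Rational(1, 13)), Mul(-31, Pow(a, -1)))) = Add(-4, Add(Rational(12, 13), Mul(-31, Pow(a, -1)))) = Add(Rational(-40, 13), Mul(-31, Pow(a, -1))))
Add(Mul(-4337, Pow(-3850, -1)), Mul(Pow(Add(30, Mul(S, -3)), 2), Pow(Function('T')(-23), -1))) = Add(Mul(-4337, Pow(-3850, -1)), Mul(Pow(Add(30, Mul(33, -3)), 2), Pow(Add(Rational(-40, 13), Mul(-31, Pow(-23, -1))), -1))) = Add(Mul(-4337, Rational(-1, 3850)), Mul(Pow(Add(30, -99), 2), Pow(Add(Rational(-40, 13), Mul(-31, Rational(-1, 23))), -1))) = Add(Rational(4337, 3850), Mul(Pow(-69, 2), Pow(Add(Rational(-40, 13), Rational(31, 23)), -1))) = Add(Rational(4337, 3850), Mul(4761, Pow(Rational(-517, 299), -1))) = Add(Rational(4337, 3850), Mul(4761, Rational(-299, 517))) = Add(Rational(4337, 3850), Rational(-1423539, 517)) = Rational(-498034811, 180950)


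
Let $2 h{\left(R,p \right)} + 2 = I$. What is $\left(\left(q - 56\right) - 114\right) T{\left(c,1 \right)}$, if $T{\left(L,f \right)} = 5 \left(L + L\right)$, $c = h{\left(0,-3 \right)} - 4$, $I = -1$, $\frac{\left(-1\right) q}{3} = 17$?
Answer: $12155$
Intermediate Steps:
$q = -51$ ($q = \left(-3\right) 17 = -51$)
$h{\left(R,p \right)} = - \frac{3}{2}$ ($h{\left(R,p \right)} = -1 + \frac{1}{2} \left(-1\right) = -1 - \frac{1}{2} = - \frac{3}{2}$)
$c = - \frac{11}{2}$ ($c = - \frac{3}{2} - 4 = - \frac{11}{2} \approx -5.5$)
$T{\left(L,f \right)} = 10 L$ ($T{\left(L,f \right)} = 5 \cdot 2 L = 10 L$)
$\left(\left(q - 56\right) - 114\right) T{\left(c,1 \right)} = \left(\left(-51 - 56\right) - 114\right) 10 \left(- \frac{11}{2}\right) = \left(-107 - 114\right) \left(-55\right) = \left(-221\right) \left(-55\right) = 12155$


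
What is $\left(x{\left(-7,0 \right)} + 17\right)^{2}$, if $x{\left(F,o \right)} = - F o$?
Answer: $289$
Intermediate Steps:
$x{\left(F,o \right)} = - F o$
$\left(x{\left(-7,0 \right)} + 17\right)^{2} = \left(\left(-1\right) \left(-7\right) 0 + 17\right)^{2} = \left(0 + 17\right)^{2} = 17^{2} = 289$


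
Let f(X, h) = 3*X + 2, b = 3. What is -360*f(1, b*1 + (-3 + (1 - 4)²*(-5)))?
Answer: -1800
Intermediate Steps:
f(X, h) = 2 + 3*X
-360*f(1, b*1 + (-3 + (1 - 4)²*(-5))) = -360*(2 + 3*1) = -360*(2 + 3) = -360*5 = -1800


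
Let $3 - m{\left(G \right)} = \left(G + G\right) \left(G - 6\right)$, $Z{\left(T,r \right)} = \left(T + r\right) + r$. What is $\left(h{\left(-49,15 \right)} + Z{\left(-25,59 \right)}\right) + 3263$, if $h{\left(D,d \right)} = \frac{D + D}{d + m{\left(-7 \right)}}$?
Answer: $\frac{275241}{82} \approx 3356.6$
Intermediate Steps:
$Z{\left(T,r \right)} = T + 2 r$
$m{\left(G \right)} = 3 - 2 G \left(-6 + G\right)$ ($m{\left(G \right)} = 3 - \left(G + G\right) \left(G - 6\right) = 3 - 2 G \left(-6 + G\right)$)
$h{\left(D,d \right)} = \frac{2 D}{-179 + d}$ ($h{\left(D,d \right)} = \frac{D + D}{d + \left(3 - 2 \left(-7\right)^{2} + 12 \left(-7\right)\right)} = \frac{2 D}{d - 179} = \frac{2 D}{-179 + d}$)
$\left(h{\left(-49,15 \right)} + Z{\left(-25,59 \right)}\right) + 3263 = \left(2 \left(-49\right) \frac{1}{-179 + 15} + \left(-25 + 2 \cdot 59\right)\right) + 3263 = \left(2 \left(-49\right) \frac{1}{-164} + \left(-25 + 118\right)\right) + 3263 = \left(2 \left(-49\right) \left(- \frac{1}{164}\right) + 93\right) + 3263 = \left(\frac{49}{82} + 93\right) + 3263 = \frac{7675}{82} + 3263 = \frac{275241}{82}$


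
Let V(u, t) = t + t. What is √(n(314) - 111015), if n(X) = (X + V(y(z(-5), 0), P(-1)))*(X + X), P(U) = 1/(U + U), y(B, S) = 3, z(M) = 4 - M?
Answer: √85549 ≈ 292.49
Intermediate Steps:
P(U) = 1/(2*U)
V(u, t) = 2*t
n(X) = 2*X*(-1 + X) (n(X) = (X + 2*((½)/(-1)))*(X + X) = (X + 2*((½)*(-1)))*(2*X) = (X + 2*(-½))*(2*X) = (X - 1)*(2*X) = (-1 + X)*(2*X) = 2*X*(-1 + X))
√(n(314) - 111015) = √(2*314*(-1 + 314) - 111015) = √(2*314*313 - 111015) = √(196564 - 111015) = √85549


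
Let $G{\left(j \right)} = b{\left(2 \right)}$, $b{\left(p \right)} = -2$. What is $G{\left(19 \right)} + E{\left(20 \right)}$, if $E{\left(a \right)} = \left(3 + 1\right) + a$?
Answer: $22$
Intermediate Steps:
$G{\left(j \right)} = -2$
$E{\left(a \right)} = 4 + a$
$G{\left(19 \right)} + E{\left(20 \right)} = -2 + \left(4 + 20\right) = -2 + 24 = 22$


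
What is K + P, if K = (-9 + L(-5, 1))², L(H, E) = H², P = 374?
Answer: 630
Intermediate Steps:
K = 256 (K = (-9 + (-5)²)² = (-9 + 25)² = 16² = 256)
K + P = 256 + 374 = 630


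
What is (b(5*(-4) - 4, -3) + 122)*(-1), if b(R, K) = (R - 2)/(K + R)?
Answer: -3320/27 ≈ -122.96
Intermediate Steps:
b(R, K) = (-2 + R)/(K + R)
(b(5*(-4) - 4, -3) + 122)*(-1) = ((-2 + (5*(-4) - 4))/(-3 + (5*(-4) - 4)) + 122)*(-1) = ((-2 + (-20 - 4))/(-3 + (-20 - 4)) + 122)*(-1) = ((-2 - 24)/(-3 - 24) + 122)*(-1) = (-26/(-27) + 122)*(-1) = (-1/27*(-26) + 122)*(-1) = (26/27 + 122)*(-1) = (3320/27)*(-1) = -3320/27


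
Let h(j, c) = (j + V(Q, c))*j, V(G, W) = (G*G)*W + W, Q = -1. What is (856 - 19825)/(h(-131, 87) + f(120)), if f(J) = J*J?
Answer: -18969/8767 ≈ -2.1637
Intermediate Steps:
f(J) = J²
V(G, W) = W + W*G² (V(G, W) = G²*W + W = W*G² + W = W + W*G²)
h(j, c) = j*(j + 2*c) (h(j, c) = (j + c*(1 + (-1)²))*j = (j + c*(1 + 1))*j = (j + c*2)*j = (j + 2*c)*j = j*(j + 2*c))
(856 - 19825)/(h(-131, 87) + f(120)) = (856 - 19825)/(-131*(-131 + 2*87) + 120²) = -18969/(-131*(-131 + 174) + 14400) = -18969/(-131*43 + 14400) = -18969/(-5633 + 14400) = -18969/8767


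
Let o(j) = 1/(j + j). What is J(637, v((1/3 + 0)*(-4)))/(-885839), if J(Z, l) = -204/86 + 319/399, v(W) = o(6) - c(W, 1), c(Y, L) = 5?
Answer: 26981/15198339723 ≈ 1.7753e-6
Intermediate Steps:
o(j) = 1/(2*j)
v(W) = -59/12 (v(W) = (1/2)/6 - 1*5 = (1/2)*(1/6) - 5 = 1/12 - 5 = -59/12)
J(Z, l) = -26981/17157 (J(Z, l) = -204*1/86 + 319*(1/399) = -102/43 + 319/399 = -26981/17157)
J(637, v((1/3 + 0)*(-4)))/(-885839) = -26981/17157/(-885839) = -26981/17157*(-1/885839) = 26981/15198339723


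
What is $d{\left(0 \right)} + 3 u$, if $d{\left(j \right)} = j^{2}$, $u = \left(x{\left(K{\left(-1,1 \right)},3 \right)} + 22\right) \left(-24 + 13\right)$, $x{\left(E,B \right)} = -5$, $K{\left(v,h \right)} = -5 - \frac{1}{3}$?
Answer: $-561$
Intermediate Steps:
$K{\left(v,h \right)} = - \frac{16}{3}$ ($K{\left(v,h \right)} = -5 - \frac{1}{3} = - \frac{16}{3}$)
$u = -187$ ($u = \left(-5 + 22\right) \left(-24 + 13\right) = 17 \left(-11\right) = -187$)
$d{\left(0 \right)} + 3 u = 0^{2} + 3 \left(-187\right) = 0 - 561 = -561$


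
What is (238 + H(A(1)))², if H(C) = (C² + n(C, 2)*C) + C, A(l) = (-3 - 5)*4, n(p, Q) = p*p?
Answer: 994645444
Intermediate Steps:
n(p, Q) = p²
A(l) = -32 (A(l) = -8*4 = -32)
H(C) = C + C² + C³ (H(C) = (C² + C²*C) + C = (C² + C³) + C = C + C² + C³)
(238 + H(A(1)))² = (238 - 32*(1 - 32 + (-32)²))² = (238 - 32*(1 - 32 + 1024))² = (238 - 32*993)² = (238 - 31776)² = (-31538)² = 994645444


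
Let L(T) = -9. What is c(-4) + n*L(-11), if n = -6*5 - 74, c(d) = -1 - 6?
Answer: 929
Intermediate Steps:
c(d) = -7
n = -104 (n = -30 - 74 = -104)
c(-4) + n*L(-11) = -7 - 104*(-9) = -7 + 936 = 929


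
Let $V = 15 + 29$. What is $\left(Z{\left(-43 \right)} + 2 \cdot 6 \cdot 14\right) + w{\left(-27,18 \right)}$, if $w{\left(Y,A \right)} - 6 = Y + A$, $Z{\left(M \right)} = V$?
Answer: $209$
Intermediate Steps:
$V = 44$
$Z{\left(M \right)} = 44$
$w{\left(Y,A \right)} = 6 + A + Y$ ($w{\left(Y,A \right)} = 6 + \left(Y + A\right) = 6 + \left(A + Y\right) = 6 + A + Y$)
$\left(Z{\left(-43 \right)} + 2 \cdot 6 \cdot 14\right) + w{\left(-27,18 \right)} = \left(44 + 2 \cdot 6 \cdot 14\right) + \left(6 + 18 - 27\right) = \left(44 + 12 \cdot 14\right) - 3 = \left(44 + 168\right) - 3 = 212 - 3 = 209$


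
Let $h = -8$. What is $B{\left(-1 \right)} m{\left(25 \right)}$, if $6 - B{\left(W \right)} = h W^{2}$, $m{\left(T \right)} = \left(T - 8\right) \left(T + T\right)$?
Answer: $11900$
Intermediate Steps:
$m{\left(T \right)} = 2 T \left(-8 + T\right)$ ($m{\left(T \right)} = \left(-8 + T\right) 2 T = 2 T \left(-8 + T\right)$)
$B{\left(W \right)} = 6 + 8 W^{2}$ ($B{\left(W \right)} = 6 - - 8 W^{2} = 6 + 8 W^{2}$)
$B{\left(-1 \right)} m{\left(25 \right)} = \left(6 + 8 \left(-1\right)^{2}\right) 2 \cdot 25 \left(-8 + 25\right) = \left(6 + 8 \cdot 1\right) 2 \cdot 25 \cdot 17 = \left(6 + 8\right) 850 = 14 \cdot 850 = 11900$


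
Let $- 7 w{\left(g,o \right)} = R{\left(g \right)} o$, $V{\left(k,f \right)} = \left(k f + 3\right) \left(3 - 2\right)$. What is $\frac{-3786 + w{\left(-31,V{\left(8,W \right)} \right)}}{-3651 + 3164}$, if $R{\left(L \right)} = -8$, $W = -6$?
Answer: $\frac{26862}{3409} \approx 7.8797$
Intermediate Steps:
$V{\left(k,f \right)} = 3 + f k$ ($V{\left(k,f \right)} = \left(f k + 3\right) 1 = \left(3 + f k\right) 1 = 3 + f k$)
$w{\left(g,o \right)} = \frac{8 o}{7}$ ($w{\left(g,o \right)} = - \frac{\left(-8\right) o}{7} = \frac{8 o}{7}$)
$\frac{-3786 + w{\left(-31,V{\left(8,W \right)} \right)}}{-3651 + 3164} = \frac{-3786 + \frac{8 \left(3 - 48\right)}{7}}{-3651 + 3164} = \frac{-3786 + \frac{8 \left(3 - 48\right)}{7}}{-487} = \left(-3786 + \frac{8}{7} \left(-45\right)\right) \left(- \frac{1}{487}\right) = \left(-3786 - \frac{360}{7}\right) \left(- \frac{1}{487}\right) = \left(- \frac{26862}{7}\right) \left(- \frac{1}{487}\right) = \frac{26862}{3409}$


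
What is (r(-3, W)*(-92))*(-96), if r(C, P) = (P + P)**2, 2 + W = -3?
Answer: 883200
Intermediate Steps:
W = -5 (W = -2 - 3 = -5)
r(C, P) = 4*P**2 (r(C, P) = (2*P)**2 = 4*P**2)
(r(-3, W)*(-92))*(-96) = ((4*(-5)**2)*(-92))*(-96) = ((4*25)*(-92))*(-96) = (100*(-92))*(-96) = -9200*(-96) = 883200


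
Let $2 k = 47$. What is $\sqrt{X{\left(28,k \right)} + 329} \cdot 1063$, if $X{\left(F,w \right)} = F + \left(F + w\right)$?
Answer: $\frac{1063 \sqrt{1634}}{2} \approx 21485.0$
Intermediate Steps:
$k = \frac{47}{2}$ ($k = \frac{1}{2} \cdot 47 = \frac{47}{2} \approx 23.5$)
$X{\left(F,w \right)} = w + 2 F$
$\sqrt{X{\left(28,k \right)} + 329} \cdot 1063 = \sqrt{\left(\frac{47}{2} + 2 \cdot 28\right) + 329} \cdot 1063 = \sqrt{\left(\frac{47}{2} + 56\right) + 329} \cdot 1063 = \sqrt{\frac{159}{2} + 329} \cdot 1063 = \sqrt{\frac{817}{2}} \cdot 1063 = \frac{\sqrt{1634}}{2} \cdot 1063 = \frac{1063 \sqrt{1634}}{2}$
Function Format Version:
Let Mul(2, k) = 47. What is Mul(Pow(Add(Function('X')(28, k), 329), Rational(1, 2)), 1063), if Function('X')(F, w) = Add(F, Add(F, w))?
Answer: Mul(Rational(1063, 2), Pow(1634, Rational(1, 2))) ≈ 21485.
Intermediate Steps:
k = Rational(47, 2) (k = Mul(Rational(1, 2), 47) = Rational(47, 2) ≈ 23.500)
Function('X')(F, w) = Add(w, Mul(2, F))
Mul(Pow(Add(Function('X')(28, k), 329), Rational(1, 2)), 1063) = Mul(Pow(Add(Add(Rational(47, 2), Mul(2, 28)), 329), Rational(1, 2)), 1063) = Mul(Pow(Add(Add(Rational(47, 2), 56), 329), Rational(1, 2)), 1063) = Mul(Pow(Add(Rational(159, 2), 329), Rational(1, 2)), 1063) = Mul(Pow(Rational(817, 2), Rational(1, 2)), 1063) = Mul(Mul(Rational(1, 2), Pow(1634, Rational(1, 2))), 1063) = Mul(Rational(1063, 2), Pow(1634, Rational(1, 2)))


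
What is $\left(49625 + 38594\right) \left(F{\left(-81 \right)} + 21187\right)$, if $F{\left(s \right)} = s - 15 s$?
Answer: $1969136299$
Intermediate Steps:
$F{\left(s \right)} = - 14 s$
$\left(49625 + 38594\right) \left(F{\left(-81 \right)} + 21187\right) = \left(49625 + 38594\right) \left(\left(-14\right) \left(-81\right) + 21187\right) = 88219 \left(1134 + 21187\right) = 88219 \cdot 22321 = 1969136299$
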